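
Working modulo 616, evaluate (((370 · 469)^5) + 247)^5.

263

370 · 469 = 173530 ≡ 434 (mod 616)
(434)^5 ≡ 56 (mod 616)
56 + 247 = 303
(303)^5 ≡ 263 (mod 616)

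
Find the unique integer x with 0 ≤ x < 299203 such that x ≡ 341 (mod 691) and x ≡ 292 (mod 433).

251865

691⁻¹ mod 433: 691·240 ≡ 1 (mod 433), so 691⁻¹ ≡ 240.
x = 341 + 691·((292 − 341)·240 mod 433) = 341 + 691·364 = 251865.
Check: 251865 mod 691 = 341, 251865 mod 433 = 292. ✓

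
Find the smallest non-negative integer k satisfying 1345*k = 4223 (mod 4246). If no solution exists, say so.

gcd(1345, 4246) = 1, so a unique solution mod 4246 exists.
1345⁻¹ ≡ 4085 (mod 4246).
k ≡ 4085*4223 ≡ 3703 (mod 4246).

3703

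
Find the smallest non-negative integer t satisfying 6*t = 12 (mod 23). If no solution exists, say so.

gcd(6, 23) = 1, so a unique solution mod 23 exists.
6⁻¹ ≡ 4 (mod 23).
t ≡ 4*12 ≡ 2 (mod 23).

2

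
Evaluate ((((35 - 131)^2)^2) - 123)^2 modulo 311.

35 - 131 = -96 ≡ 215 (mod 311)
(215)^2 ≡ 197 (mod 311)
(197)^2 ≡ 245 (mod 311)
245 - 123 = 122
(122)^2 ≡ 267 (mod 311)

267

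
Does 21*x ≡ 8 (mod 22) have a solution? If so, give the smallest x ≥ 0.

gcd(21, 22) = 1, so a unique solution mod 22 exists.
21⁻¹ ≡ 21 (mod 22).
x ≡ 21*8 ≡ 14 (mod 22).

14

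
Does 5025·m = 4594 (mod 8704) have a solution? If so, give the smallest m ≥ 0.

gcd(5025, 8704) = 1, so a unique solution mod 8704 exists.
5025⁻¹ ≡ 97 (mod 8704).
m ≡ 97·4594 ≡ 1714 (mod 8704).

1714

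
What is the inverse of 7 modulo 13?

2

Apply the Euclidean algorithm and back-substitute:
13 = 1*7 + 6
7 = 1*6 + 1
6 = 6*1 + 0
gcd(7, 13) = 1, so the inverse exists.
Back-substitute for 1:
1 = 1*7 − 1*6
  = −1*13 + 2*7
So 7⁻¹ ≡ 2 (mod 13).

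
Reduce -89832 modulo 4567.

-89832 = -20×4567 + 1508, so -89832 ≡ 1508 (mod 4567).

1508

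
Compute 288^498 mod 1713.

Using repeated squaring:
498 in binary is 111110010, i.e. 498 = 256 + 128 + 64 + 32 + 16 + 2.
288^1 ≡ 288 (mod 1713)
288^2 ≡ 288^2 = 82944 ≡ 720 (mod 1713)
288^4 ≡ 720^2 = 518400 ≡ 1074 (mod 1713)
288^8 ≡ 1074^2 = 1153476 ≡ 627 (mod 1713)
288^16 ≡ 627^2 = 393129 ≡ 852 (mod 1713)
288^32 ≡ 852^2 = 725904 ≡ 1305 (mod 1713)
288^64 ≡ 1305^2 = 1703025 ≡ 303 (mod 1713)
288^128 ≡ 303^2 = 91809 ≡ 1020 (mod 1713)
288^256 ≡ 1020^2 = 1040400 ≡ 609 (mod 1713)
288^498 = 288^256 * 288^128 * 288^64 * 288^32 * 288^16 * 288^2 ≡ 609 * 1020 * 303 * 1305 * 852 * 720 (mod 1713).
Accumulate the product:
609 * 1020 = 621180 ≡ 1074
1074 * 303 = 325422 ≡ 1665
1665 * 1305 = 2172825 ≡ 741
741 * 852 = 631332 ≡ 948
948 * 720 = 682560 ≡ 786

786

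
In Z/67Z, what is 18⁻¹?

Run the extended Euclidean algorithm:
67 = 3*18 + 13
18 = 1*13 + 5
13 = 2*5 + 3
5 = 1*3 + 2
3 = 1*2 + 1
2 = 2*1 + 0
gcd(18, 67) = 1, so the inverse exists.
Back-substitute for 1:
1 = 1*3 − 1*2
  = −1*5 + 2*3
  = 2*13 − 5*5
  = −5*18 + 7*13
  = 7*67 − 26*18
So 18⁻¹ ≡ −26 ≡ 41 (mod 67).

41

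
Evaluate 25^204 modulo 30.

25

204 in binary is 11001100, i.e. 204 = 128 + 64 + 8 + 4.
25^1 ≡ 25 (mod 30)
25^2 ≡ 25^2 = 625 ≡ 25 (mod 30)
25^4 ≡ 25^2 = 625 ≡ 25 (mod 30)
25^8 ≡ 25^2 = 625 ≡ 25 (mod 30)
25^16 ≡ 25^2 = 625 ≡ 25 (mod 30)
25^32 ≡ 25^2 = 625 ≡ 25 (mod 30)
25^64 ≡ 25^2 = 625 ≡ 25 (mod 30)
25^128 ≡ 25^2 = 625 ≡ 25 (mod 30)
25^204 = 25^128 · 25^64 · 25^8 · 25^4 ≡ 25 · 25 · 25 · 25 (mod 30).
Accumulate the product:
25 · 25 = 625 ≡ 25
25 · 25 = 625 ≡ 25
25 · 25 = 625 ≡ 25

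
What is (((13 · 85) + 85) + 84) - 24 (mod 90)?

80

13 · 85 = 1105 ≡ 25 (mod 90)
25 + 85 = 110 ≡ 20 (mod 90)
20 + 84 = 104 ≡ 14 (mod 90)
14 - 24 = -10 ≡ 80 (mod 90)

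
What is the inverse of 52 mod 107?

107 = 2*52 + 3
52 = 17*3 + 1
3 = 3*1 + 0
gcd(52, 107) = 1, so the inverse exists.
Bézout: 1 = −17*107 + 35*52.
So 52⁻¹ ≡ 35 (mod 107).

35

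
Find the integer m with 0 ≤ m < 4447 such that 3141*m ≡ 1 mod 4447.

4178

Apply the Euclidean algorithm and back-substitute:
4447 = 1·3141 + 1306
3141 = 2·1306 + 529
1306 = 2·529 + 248
529 = 2·248 + 33
248 = 7·33 + 17
33 = 1·17 + 16
17 = 1·16 + 1
16 = 16·1 + 0
gcd(3141, 4447) = 1, so the inverse exists.
Back-substitute for 1:
1 = 1·17 − 1·16
  = −1·33 + 2·17
  = 2·248 − 15·33
  = −15·529 + 32·248
  = 32·1306 − 79·529
  = −79·3141 + 190·1306
  = 190·4447 − 269·3141
So 3141⁻¹ ≡ −269 ≡ 4178 (mod 4447).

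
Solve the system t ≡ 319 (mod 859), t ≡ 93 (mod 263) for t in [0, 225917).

100822

859⁻¹ mod 263: 859*124 ≡ 1 (mod 263), so 859⁻¹ ≡ 124.
t = 319 + 859*((93 − 319)*124 mod 263) = 319 + 859*117 = 100822.
Check: 100822 mod 859 = 319, 100822 mod 263 = 93. ✓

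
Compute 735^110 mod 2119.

49

Using repeated squaring:
735^1 ≡ 735 (mod 2119)
735^2 ≡ 735^2 = 540225 ≡ 1999 (mod 2119)
735^4 ≡ 1999^2 = 3996001 ≡ 1686 (mod 2119)
735^8 ≡ 1686^2 = 2842596 ≡ 1017 (mod 2119)
735^16 ≡ 1017^2 = 1034289 ≡ 217 (mod 2119)
735^32 ≡ 217^2 = 47089 ≡ 471 (mod 2119)
735^64 ≡ 471^2 = 221841 ≡ 1465 (mod 2119)
735^110 = 735^64 · 735^32 · 735^8 · 735^4 · 735^2 ≡ 1465 · 471 · 1017 · 1686 · 1999 (mod 2119).
Accumulate the product:
1465 · 471 = 690015 ≡ 1340
1340 · 1017 = 1362780 ≡ 263
263 · 1686 = 443418 ≡ 547
547 · 1999 = 1093453 ≡ 49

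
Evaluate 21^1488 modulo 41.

1488 in binary is 10111010000, i.e. 1488 = 1024 + 256 + 128 + 64 + 16.
21^1 ≡ 21 (mod 41)
21^2 ≡ 21^2 = 441 ≡ 31 (mod 41)
21^4 ≡ 31^2 = 961 ≡ 18 (mod 41)
21^8 ≡ 18^2 = 324 ≡ 37 (mod 41)
21^16 ≡ 37^2 = 1369 ≡ 16 (mod 41)
21^32 ≡ 16^2 = 256 ≡ 10 (mod 41)
21^64 ≡ 10^2 = 100 ≡ 18 (mod 41)
21^128 ≡ 18^2 = 324 ≡ 37 (mod 41)
21^256 ≡ 37^2 = 1369 ≡ 16 (mod 41)
21^512 ≡ 16^2 = 256 ≡ 10 (mod 41)
21^1024 ≡ 10^2 = 100 ≡ 18 (mod 41)
21^1488 = 21^1024 · 21^256 · 21^128 · 21^64 · 21^16 ≡ 18 · 16 · 37 · 18 · 16 (mod 41).
Accumulate the product:
18 · 16 = 288 ≡ 1
1 · 37 = 37
37 · 18 = 666 ≡ 10
10 · 16 = 160 ≡ 37

37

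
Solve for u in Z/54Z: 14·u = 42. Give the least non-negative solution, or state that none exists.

3

gcd(14, 54) = 2, and 2 | 42, so solutions exist.
Divide through by 2: 7·u mod 27 = 21.
7⁻¹ ≡ 4 (mod 27).
u ≡ 4·21 ≡ 3 (mod 27).
The smallest non-negative solution is u = 3.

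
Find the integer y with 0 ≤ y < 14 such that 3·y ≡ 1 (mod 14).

Apply the Euclidean algorithm and back-substitute:
14 = 4*3 + 2
3 = 1*2 + 1
2 = 2*1 + 0
gcd(3, 14) = 1, so the inverse exists.
Back-substitute for 1:
1 = 1*3 − 1*2
  = −1*14 + 5*3
So 3⁻¹ ≡ 5 (mod 14).

5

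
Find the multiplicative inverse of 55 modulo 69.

Run the extended Euclidean algorithm:
69 = 1*55 + 14
55 = 3*14 + 13
14 = 1*13 + 1
13 = 13*1 + 0
gcd(55, 69) = 1, so the inverse exists.
Back-substitute for 1:
1 = 1*14 − 1*13
  = −1*55 + 4*14
  = 4*69 − 5*55
So 55⁻¹ ≡ −5 ≡ 64 (mod 69).

64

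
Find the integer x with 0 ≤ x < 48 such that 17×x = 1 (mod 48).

48 = 2*17 + 14
17 = 1*14 + 3
14 = 4*3 + 2
3 = 1*2 + 1
2 = 2*1 + 0
gcd(17, 48) = 1, so the inverse exists.
Back-substitute for 1:
1 = 1*3 − 1*2
  = −1*14 + 5*3
  = 5*17 − 6*14
  = −6*48 + 17*17
So 17⁻¹ ≡ 17 (mod 48).

17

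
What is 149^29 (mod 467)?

123

Compute successive squares:
29 in binary is 11101, i.e. 29 = 16 + 8 + 4 + 1.
149^1 ≡ 149 (mod 467)
149^2 ≡ 149^2 = 22201 ≡ 252 (mod 467)
149^4 ≡ 252^2 = 63504 ≡ 459 (mod 467)
149^8 ≡ 459^2 = 210681 ≡ 64 (mod 467)
149^16 ≡ 64^2 = 4096 ≡ 360 (mod 467)
149^29 = 149^16 × 149^8 × 149^4 × 149^1 ≡ 360 × 64 × 459 × 149 (mod 467).
Accumulate the product:
360 × 64 = 23040 ≡ 157
157 × 459 = 72063 ≡ 145
145 × 149 = 21605 ≡ 123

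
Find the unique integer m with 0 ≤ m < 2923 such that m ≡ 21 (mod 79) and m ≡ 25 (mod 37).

1838

79⁻¹ mod 37: 79×15 ≡ 1 (mod 37), so 79⁻¹ ≡ 15.
m = 21 + 79×((25 − 21)×15 mod 37) = 21 + 79×23 = 1838.
Check: 1838 mod 79 = 21, 1838 mod 37 = 25. ✓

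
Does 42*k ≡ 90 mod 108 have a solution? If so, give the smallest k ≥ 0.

gcd(42, 108) = 6, and 6 | 90, so solutions exist.
Divide through by 6: 7*k mod 18 = 15.
7⁻¹ ≡ 13 (mod 18).
k ≡ 13*15 ≡ 15 (mod 18).
The smallest non-negative solution is k = 15.

15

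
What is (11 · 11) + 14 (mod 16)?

11 · 11 = 121 ≡ 9 (mod 16)
9 + 14 = 23 ≡ 7 (mod 16)

7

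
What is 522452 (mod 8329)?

6054

522452 = 62×8329 + 6054, so 522452 ≡ 6054 (mod 8329).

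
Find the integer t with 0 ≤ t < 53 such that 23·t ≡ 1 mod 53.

53 = 2*23 + 7
23 = 3*7 + 2
7 = 3*2 + 1
2 = 2*1 + 0
gcd(23, 53) = 1, so the inverse exists.
Bézout: 1 = 10*53 − 23*23.
So 23⁻¹ ≡ −23 ≡ 30 (mod 53).

30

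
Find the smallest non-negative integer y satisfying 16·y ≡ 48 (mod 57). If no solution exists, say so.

3

gcd(16, 57) = 1, so a unique solution mod 57 exists.
16⁻¹ ≡ 25 (mod 57).
y ≡ 25·48 ≡ 3 (mod 57).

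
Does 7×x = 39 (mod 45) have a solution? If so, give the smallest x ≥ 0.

12

gcd(7, 45) = 1, so a unique solution mod 45 exists.
7⁻¹ ≡ 13 (mod 45).
x ≡ 13×39 ≡ 12 (mod 45).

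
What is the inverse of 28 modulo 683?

122

Run the extended Euclidean algorithm:
683 = 24*28 + 11
28 = 2*11 + 6
11 = 1*6 + 5
6 = 1*5 + 1
5 = 5*1 + 0
gcd(28, 683) = 1, so the inverse exists.
Bézout: 1 = −5*683 + 122*28.
So 28⁻¹ ≡ 122 (mod 683).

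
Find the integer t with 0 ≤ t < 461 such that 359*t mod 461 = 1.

By the extended Euclidean algorithm:
461 = 1*359 + 102
359 = 3*102 + 53
102 = 1*53 + 49
53 = 1*49 + 4
49 = 12*4 + 1
4 = 4*1 + 0
gcd(359, 461) = 1, so the inverse exists.
Back-substitute for 1:
1 = 1*49 − 12*4
  = −12*53 + 13*49
  = 13*102 − 25*53
  = −25*359 + 88*102
  = 88*461 − 113*359
So 359⁻¹ ≡ −113 ≡ 348 (mod 461).

348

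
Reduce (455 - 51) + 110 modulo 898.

514

455 - 51 = 404
404 + 110 = 514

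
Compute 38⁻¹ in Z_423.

By the extended Euclidean algorithm:
423 = 11*38 + 5
38 = 7*5 + 3
5 = 1*3 + 2
3 = 1*2 + 1
2 = 2*1 + 0
gcd(38, 423) = 1, so the inverse exists.
Back-substitute for 1:
1 = 1*3 − 1*2
  = −1*5 + 2*3
  = 2*38 − 15*5
  = −15*423 + 167*38
So 38⁻¹ ≡ 167 (mod 423).

167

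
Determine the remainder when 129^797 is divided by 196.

Compute successive squares:
797 in binary is 1100011101, i.e. 797 = 512 + 256 + 16 + 8 + 4 + 1.
129^1 ≡ 129 (mod 196)
129^2 ≡ 129^2 = 16641 ≡ 177 (mod 196)
129^4 ≡ 177^2 = 31329 ≡ 165 (mod 196)
129^8 ≡ 165^2 = 27225 ≡ 177 (mod 196)
129^16 ≡ 177^2 = 31329 ≡ 165 (mod 196)
129^32 ≡ 165^2 = 27225 ≡ 177 (mod 196)
129^64 ≡ 177^2 = 31329 ≡ 165 (mod 196)
129^128 ≡ 165^2 = 27225 ≡ 177 (mod 196)
129^256 ≡ 177^2 = 31329 ≡ 165 (mod 196)
129^512 ≡ 165^2 = 27225 ≡ 177 (mod 196)
129^797 = 129^512 × 129^256 × 129^16 × 129^8 × 129^4 × 129^1 ≡ 177 × 165 × 165 × 177 × 165 × 129 (mod 196).
Accumulate the product:
177 × 165 = 29205 ≡ 1
1 × 165 = 165
165 × 177 = 29205 ≡ 1
1 × 165 = 165
165 × 129 = 21285 ≡ 117

117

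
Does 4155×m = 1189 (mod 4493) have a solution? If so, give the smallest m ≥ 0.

3333

gcd(4155, 4493) = 1, so a unique solution mod 4493 exists.
4155⁻¹ ≡ 3177 (mod 4493).
m ≡ 3177×1189 ≡ 3333 (mod 4493).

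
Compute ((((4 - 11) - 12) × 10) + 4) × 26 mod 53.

4 - 11 = -7 ≡ 46 (mod 53)
46 - 12 = 34
34 × 10 = 340 ≡ 22 (mod 53)
22 + 4 = 26
26 × 26 = 676 ≡ 40 (mod 53)

40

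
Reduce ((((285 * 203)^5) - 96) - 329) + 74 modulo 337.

285 * 203 = 57855 ≡ 228 (mod 337)
(228)^5 ≡ 277 (mod 337)
277 - 96 = 181
181 - 329 = -148 ≡ 189 (mod 337)
189 + 74 = 263

263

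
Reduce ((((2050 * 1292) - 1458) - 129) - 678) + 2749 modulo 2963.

2050 * 1292 = 2648600 ≡ 2641 (mod 2963)
2641 - 1458 = 1183
1183 - 129 = 1054
1054 - 678 = 376
376 + 2749 = 3125 ≡ 162 (mod 2963)

162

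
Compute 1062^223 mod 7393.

6669

1062^1 ≡ 1062 (mod 7393)
1062^2 ≡ 1062^2 = 1127844 ≡ 4108 (mod 7393)
1062^4 ≡ 4108^2 = 16875664 ≡ 4838 (mod 7393)
1062^8 ≡ 4838^2 = 23406244 ≡ 6 (mod 7393)
1062^16 ≡ 6^2 = 36 (mod 7393)
1062^32 ≡ 36^2 = 1296 (mod 7393)
1062^64 ≡ 1296^2 = 1679616 ≡ 1405 (mod 7393)
1062^128 ≡ 1405^2 = 1974025 ≡ 94 (mod 7393)
1062^223 = 1062^128 * 1062^64 * 1062^16 * 1062^8 * 1062^4 * 1062^2 * 1062^1 ≡ 94 * 1405 * 36 * 6 * 4838 * 4108 * 1062 (mod 7393).
Accumulate the product:
94 * 1405 = 132070 ≡ 6389
6389 * 36 = 230004 ≡ 821
821 * 6 = 4926
4926 * 4838 = 23831988 ≡ 4349
4349 * 4108 = 17865692 ≡ 4204
4204 * 1062 = 4464648 ≡ 6669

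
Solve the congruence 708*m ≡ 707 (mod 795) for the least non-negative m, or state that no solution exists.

gcd(708, 795) = 3, and 3 does not divide 707.
So the congruence has no solution.

no solution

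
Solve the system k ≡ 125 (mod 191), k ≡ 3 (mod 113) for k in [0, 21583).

7574

191⁻¹ mod 113: 191*71 ≡ 1 (mod 113), so 191⁻¹ ≡ 71.
k = 125 + 191*((3 − 125)*71 mod 113) = 125 + 191*39 = 7574.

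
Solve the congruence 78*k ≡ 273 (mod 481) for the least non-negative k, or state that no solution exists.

gcd(78, 481) = 13, and 13 | 273, so solutions exist.
Divide through by 13: 6*k mod 37 = 21.
6⁻¹ ≡ 31 (mod 37).
k ≡ 31*21 ≡ 22 (mod 37).
The smallest non-negative solution is k = 22.

22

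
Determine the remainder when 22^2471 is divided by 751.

491

22^1 ≡ 22 (mod 751)
22^2 ≡ 22^2 = 484 (mod 751)
22^4 ≡ 484^2 = 234256 ≡ 695 (mod 751)
22^8 ≡ 695^2 = 483025 ≡ 132 (mod 751)
22^16 ≡ 132^2 = 17424 ≡ 151 (mod 751)
22^32 ≡ 151^2 = 22801 ≡ 271 (mod 751)
22^64 ≡ 271^2 = 73441 ≡ 594 (mod 751)
22^128 ≡ 594^2 = 352836 ≡ 617 (mod 751)
22^256 ≡ 617^2 = 380689 ≡ 683 (mod 751)
22^512 ≡ 683^2 = 466489 ≡ 118 (mod 751)
22^1024 ≡ 118^2 = 13924 ≡ 406 (mod 751)
22^2048 ≡ 406^2 = 164836 ≡ 367 (mod 751)
22^2471 = 22^2048 * 22^256 * 22^128 * 22^32 * 22^4 * 22^2 * 22^1 ≡ 367 * 683 * 617 * 271 * 695 * 484 * 22 (mod 751).
Accumulate the product:
367 * 683 = 250661 ≡ 578
578 * 617 = 356626 ≡ 652
652 * 271 = 176692 ≡ 207
207 * 695 = 143865 ≡ 424
424 * 484 = 205216 ≡ 193
193 * 22 = 4246 ≡ 491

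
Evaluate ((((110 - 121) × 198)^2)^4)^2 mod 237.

36

110 - 121 = -11 ≡ 226 (mod 237)
226 × 198 = 44748 ≡ 192 (mod 237)
(192)^2 ≡ 129 (mod 237)
(129)^4 ≡ 231 (mod 237)
(231)^2 ≡ 36 (mod 237)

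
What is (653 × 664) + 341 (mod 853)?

609

653 × 664 = 433592 ≡ 268 (mod 853)
268 + 341 = 609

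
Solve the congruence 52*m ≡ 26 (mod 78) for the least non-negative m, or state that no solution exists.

gcd(52, 78) = 26, and 26 | 26, so solutions exist.
Divide through by 26: 2*m ≡ 1 (mod 3).
2⁻¹ ≡ 2 (mod 3).
m ≡ 2*1 ≡ 2 (mod 3).
The smallest non-negative solution is m = 2.

2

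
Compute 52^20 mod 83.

65

20 in binary is 10100, i.e. 20 = 16 + 4.
52^1 ≡ 52 (mod 83)
52^2 ≡ 52^2 = 2704 ≡ 48 (mod 83)
52^4 ≡ 48^2 = 2304 ≡ 63 (mod 83)
52^8 ≡ 63^2 = 3969 ≡ 68 (mod 83)
52^16 ≡ 68^2 = 4624 ≡ 59 (mod 83)
52^20 = 52^16 × 52^4 ≡ 59 × 63 (mod 83).
59 × 63 = 3717 ≡ 65 (mod 83).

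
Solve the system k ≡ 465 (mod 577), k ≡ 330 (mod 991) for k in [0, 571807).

577⁻¹ mod 991: 577·304 ≡ 1 (mod 991), so 577⁻¹ ≡ 304.
k = 465 + 577·((330 − 465)·304 mod 991) = 465 + 577·582 = 336279.
Check: 336279 mod 577 = 465, 336279 mod 991 = 330. ✓

336279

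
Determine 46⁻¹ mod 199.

13

Run the extended Euclidean algorithm:
199 = 4*46 + 15
46 = 3*15 + 1
15 = 15*1 + 0
gcd(46, 199) = 1, so the inverse exists.
Bézout: 1 = −3*199 + 13*46.
So 46⁻¹ ≡ 13 (mod 199).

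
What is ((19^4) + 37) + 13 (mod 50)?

(19)^4 ≡ 21 (mod 50)
21 + 37 = 58 ≡ 8 (mod 50)
8 + 13 = 21

21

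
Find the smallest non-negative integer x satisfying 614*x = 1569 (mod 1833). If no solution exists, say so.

gcd(614, 1833) = 1, so a unique solution mod 1833 exists.
614⁻¹ ≡ 815 (mod 1833).
x ≡ 815*1569 ≡ 1134 (mod 1833).

1134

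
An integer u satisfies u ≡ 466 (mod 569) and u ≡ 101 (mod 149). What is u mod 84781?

5018

569⁻¹ mod 149: 569×11 ≡ 1 (mod 149), so 569⁻¹ ≡ 11.
u = 466 + 569×((101 − 466)×11 mod 149) = 466 + 569×8 = 5018.
Check: 5018 mod 569 = 466, 5018 mod 149 = 101. ✓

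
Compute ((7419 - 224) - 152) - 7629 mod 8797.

8211

7419 - 224 = 7195
7195 - 152 = 7043
7043 - 7629 = -586 ≡ 8211 (mod 8797)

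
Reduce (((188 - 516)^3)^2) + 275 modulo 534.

188 - 516 = -328 ≡ 206 (mod 534)
(206)^3 ≡ 236 (mod 534)
(236)^2 ≡ 160 (mod 534)
160 + 275 = 435

435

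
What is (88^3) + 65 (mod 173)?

90

(88)^3 ≡ 25 (mod 173)
25 + 65 = 90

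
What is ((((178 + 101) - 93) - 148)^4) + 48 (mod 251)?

178 + 101 = 279 ≡ 28 (mod 251)
28 - 93 = -65 ≡ 186 (mod 251)
186 - 148 = 38
(38)^4 ≡ 79 (mod 251)
79 + 48 = 127

127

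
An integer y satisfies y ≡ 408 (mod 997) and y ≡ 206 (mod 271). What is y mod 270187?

997⁻¹ mod 271: 997·190 ≡ 1 (mod 271), so 997⁻¹ ≡ 190.
y = 408 + 997·((206 − 408)·190 mod 271) = 408 + 997·102 = 102102.
Check: 102102 mod 997 = 408, 102102 mod 271 = 206. ✓

102102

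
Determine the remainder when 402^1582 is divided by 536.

0

402^1 ≡ 402 (mod 536)
402^2 ≡ 402^2 = 161604 ≡ 268 (mod 536)
402^4 ≡ 268^2 = 71824 ≡ 0 (mod 536)
402^8 ≡ 0^2 = 0 (mod 536)
402^16 ≡ 0^2 = 0 (mod 536)
402^32 ≡ 0^2 = 0 (mod 536)
402^64 ≡ 0^2 = 0 (mod 536)
402^128 ≡ 0^2 = 0 (mod 536)
402^256 ≡ 0^2 = 0 (mod 536)
402^512 ≡ 0^2 = 0 (mod 536)
402^1024 ≡ 0^2 = 0 (mod 536)
402^1582 = 402^1024 · 402^512 · 402^32 · 402^8 · 402^4 · 402^2 ≡ 0 · 0 · 0 · 0 · 0 · 268 (mod 536).
Accumulate the product:
0 · 0 = 0
0 · 0 = 0
0 · 0 = 0
0 · 0 = 0
0 · 268 = 0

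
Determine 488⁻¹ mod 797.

797 = 1*488 + 309
488 = 1*309 + 179
309 = 1*179 + 130
179 = 1*130 + 49
130 = 2*49 + 32
49 = 1*32 + 17
32 = 1*17 + 15
17 = 1*15 + 2
15 = 7*2 + 1
2 = 2*1 + 0
gcd(488, 797) = 1, so the inverse exists.
Back-substitute for 1:
1 = 1*15 − 7*2
  = −7*17 + 8*15
  = 8*32 − 15*17
  = −15*49 + 23*32
  = 23*130 − 61*49
  = −61*179 + 84*130
  = 84*309 − 145*179
  = −145*488 + 229*309
  = 229*797 − 374*488
So 488⁻¹ ≡ −374 ≡ 423 (mod 797).

423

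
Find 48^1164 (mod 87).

Compute successive squares:
1164 in binary is 10010001100, i.e. 1164 = 1024 + 128 + 8 + 4.
48^1 ≡ 48 (mod 87)
48^2 ≡ 48^2 = 2304 ≡ 42 (mod 87)
48^4 ≡ 42^2 = 1764 ≡ 24 (mod 87)
48^8 ≡ 24^2 = 576 ≡ 54 (mod 87)
48^16 ≡ 54^2 = 2916 ≡ 45 (mod 87)
48^32 ≡ 45^2 = 2025 ≡ 24 (mod 87)
48^64 ≡ 24^2 = 576 ≡ 54 (mod 87)
48^128 ≡ 54^2 = 2916 ≡ 45 (mod 87)
48^256 ≡ 45^2 = 2025 ≡ 24 (mod 87)
48^512 ≡ 24^2 = 576 ≡ 54 (mod 87)
48^1024 ≡ 54^2 = 2916 ≡ 45 (mod 87)
48^1164 = 48^1024 * 48^128 * 48^8 * 48^4 ≡ 45 * 45 * 54 * 24 (mod 87).
Accumulate the product:
45 * 45 = 2025 ≡ 24
24 * 54 = 1296 ≡ 78
78 * 24 = 1872 ≡ 45

45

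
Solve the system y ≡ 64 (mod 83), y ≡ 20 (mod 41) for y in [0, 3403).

83⁻¹ mod 41: 83·1 ≡ 1 (mod 41), so 83⁻¹ ≡ 1.
y = 64 + 83·((20 − 64)·1 mod 41) = 64 + 83·38 = 3218.

3218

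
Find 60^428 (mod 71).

Using repeated squaring:
428 in binary is 110101100, i.e. 428 = 256 + 128 + 32 + 8 + 4.
60^1 ≡ 60 (mod 71)
60^2 ≡ 60^2 = 3600 ≡ 50 (mod 71)
60^4 ≡ 50^2 = 2500 ≡ 15 (mod 71)
60^8 ≡ 15^2 = 225 ≡ 12 (mod 71)
60^16 ≡ 12^2 = 144 ≡ 2 (mod 71)
60^32 ≡ 2^2 = 4 (mod 71)
60^64 ≡ 4^2 = 16 (mod 71)
60^128 ≡ 16^2 = 256 ≡ 43 (mod 71)
60^256 ≡ 43^2 = 1849 ≡ 3 (mod 71)
60^428 = 60^256 × 60^128 × 60^32 × 60^8 × 60^4 ≡ 3 × 43 × 4 × 12 × 15 (mod 71).
Accumulate the product:
3 × 43 = 129 ≡ 58
58 × 4 = 232 ≡ 19
19 × 12 = 228 ≡ 15
15 × 15 = 225 ≡ 12

12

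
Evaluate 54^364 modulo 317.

51

364 in binary is 101101100, i.e. 364 = 256 + 64 + 32 + 8 + 4.
54^1 ≡ 54 (mod 317)
54^2 ≡ 54^2 = 2916 ≡ 63 (mod 317)
54^4 ≡ 63^2 = 3969 ≡ 165 (mod 317)
54^8 ≡ 165^2 = 27225 ≡ 280 (mod 317)
54^16 ≡ 280^2 = 78400 ≡ 101 (mod 317)
54^32 ≡ 101^2 = 10201 ≡ 57 (mod 317)
54^64 ≡ 57^2 = 3249 ≡ 79 (mod 317)
54^128 ≡ 79^2 = 6241 ≡ 218 (mod 317)
54^256 ≡ 218^2 = 47524 ≡ 291 (mod 317)
54^364 = 54^256 · 54^64 · 54^32 · 54^8 · 54^4 ≡ 291 · 79 · 57 · 280 · 165 (mod 317).
Accumulate the product:
291 · 79 = 22989 ≡ 165
165 · 57 = 9405 ≡ 212
212 · 280 = 59360 ≡ 81
81 · 165 = 13365 ≡ 51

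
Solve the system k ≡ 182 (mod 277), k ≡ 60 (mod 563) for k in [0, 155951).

277⁻¹ mod 563: 277*250 ≡ 1 (mod 563), so 277⁻¹ ≡ 250.
k = 182 + 277*((60 − 182)*250 mod 563) = 182 + 277*465 = 128987.
Check: 128987 mod 277 = 182, 128987 mod 563 = 60. ✓

128987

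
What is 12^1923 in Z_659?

1923 in binary is 11110000011, i.e. 1923 = 1024 + 512 + 256 + 128 + 2 + 1.
12^1 ≡ 12 (mod 659)
12^2 ≡ 12^2 = 144 (mod 659)
12^4 ≡ 144^2 = 20736 ≡ 307 (mod 659)
12^8 ≡ 307^2 = 94249 ≡ 12 (mod 659)
12^16 ≡ 12^2 = 144 (mod 659)
12^32 ≡ 144^2 = 20736 ≡ 307 (mod 659)
12^64 ≡ 307^2 = 94249 ≡ 12 (mod 659)
12^128 ≡ 12^2 = 144 (mod 659)
12^256 ≡ 144^2 = 20736 ≡ 307 (mod 659)
12^512 ≡ 307^2 = 94249 ≡ 12 (mod 659)
12^1024 ≡ 12^2 = 144 (mod 659)
12^1923 = 12^1024 × 12^512 × 12^256 × 12^128 × 12^2 × 12^1 ≡ 144 × 12 × 307 × 144 × 144 × 12 (mod 659).
Accumulate the product:
144 × 12 = 1728 ≡ 410
410 × 307 = 125870 ≡ 1
1 × 144 = 144
144 × 144 = 20736 ≡ 307
307 × 12 = 3684 ≡ 389

389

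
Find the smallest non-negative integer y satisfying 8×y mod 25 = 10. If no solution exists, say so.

gcd(8, 25) = 1, so a unique solution mod 25 exists.
8⁻¹ ≡ 22 (mod 25).
y ≡ 22×10 ≡ 20 (mod 25).

20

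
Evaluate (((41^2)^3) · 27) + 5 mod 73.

2

(41)^2 ≡ 2 (mod 73)
(2)^3 ≡ 8 (mod 73)
8 · 27 = 216 ≡ 70 (mod 73)
70 + 5 = 75 ≡ 2 (mod 73)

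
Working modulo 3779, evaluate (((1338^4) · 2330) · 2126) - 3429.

2660

(1338)^4 ≡ 2569 (mod 3779)
2569 · 2330 = 5985770 ≡ 3613 (mod 3779)
3613 · 2126 = 7681238 ≡ 2310 (mod 3779)
2310 - 3429 = -1119 ≡ 2660 (mod 3779)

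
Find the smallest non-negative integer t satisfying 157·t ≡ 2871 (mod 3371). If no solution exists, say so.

233

gcd(157, 3371) = 1, so a unique solution mod 3371 exists.
157⁻¹ ≡ 1503 (mod 3371).
t ≡ 1503·2871 ≡ 233 (mod 3371).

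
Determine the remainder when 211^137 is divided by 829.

137 in binary is 10001001, i.e. 137 = 128 + 8 + 1.
211^1 ≡ 211 (mod 829)
211^2 ≡ 211^2 = 44521 ≡ 584 (mod 829)
211^4 ≡ 584^2 = 341056 ≡ 337 (mod 829)
211^8 ≡ 337^2 = 113569 ≡ 825 (mod 829)
211^16 ≡ 825^2 = 680625 ≡ 16 (mod 829)
211^32 ≡ 16^2 = 256 (mod 829)
211^64 ≡ 256^2 = 65536 ≡ 45 (mod 829)
211^128 ≡ 45^2 = 2025 ≡ 367 (mod 829)
211^137 = 211^128 · 211^8 · 211^1 ≡ 367 · 825 · 211 (mod 829).
Accumulate the product:
367 · 825 = 302775 ≡ 190
190 · 211 = 40090 ≡ 298

298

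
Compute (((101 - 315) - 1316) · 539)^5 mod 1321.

913

101 - 315 = -214 ≡ 1107 (mod 1321)
1107 - 1316 = -209 ≡ 1112 (mod 1321)
1112 · 539 = 599368 ≡ 955 (mod 1321)
(955)^5 ≡ 913 (mod 1321)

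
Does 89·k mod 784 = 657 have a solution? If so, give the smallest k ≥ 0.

25

gcd(89, 784) = 1, so a unique solution mod 784 exists.
89⁻¹ ≡ 185 (mod 784).
k ≡ 185·657 ≡ 25 (mod 784).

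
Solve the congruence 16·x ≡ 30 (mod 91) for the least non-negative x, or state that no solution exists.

gcd(16, 91) = 1, so a unique solution mod 91 exists.
16⁻¹ ≡ 74 (mod 91).
x ≡ 74·30 ≡ 36 (mod 91).

36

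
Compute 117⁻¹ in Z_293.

293 = 2*117 + 59
117 = 1*59 + 58
59 = 1*58 + 1
58 = 58*1 + 0
gcd(117, 293) = 1, so the inverse exists.
Back-substitute for 1:
1 = 1*59 − 1*58
  = −1*117 + 2*59
  = 2*293 − 5*117
So 117⁻¹ ≡ −5 ≡ 288 (mod 293).

288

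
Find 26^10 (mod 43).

By square-and-multiply:
10 in binary is 1010, i.e. 10 = 8 + 2.
26^1 ≡ 26 (mod 43)
26^2 ≡ 26^2 = 676 ≡ 31 (mod 43)
26^4 ≡ 31^2 = 961 ≡ 15 (mod 43)
26^8 ≡ 15^2 = 225 ≡ 10 (mod 43)
26^10 = 26^8 × 26^2 ≡ 10 × 31 (mod 43).
10 × 31 = 310 ≡ 9 (mod 43).

9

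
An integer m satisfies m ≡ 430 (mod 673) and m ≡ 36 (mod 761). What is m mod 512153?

457397

673⁻¹ mod 761: 673·147 ≡ 1 (mod 761), so 673⁻¹ ≡ 147.
m = 430 + 673·((36 − 430)·147 mod 761) = 430 + 673·679 = 457397.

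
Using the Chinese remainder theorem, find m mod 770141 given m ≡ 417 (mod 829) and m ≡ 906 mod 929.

829⁻¹ mod 929: 829·641 ≡ 1 (mod 929), so 829⁻¹ ≡ 641.
m = 417 + 829·((906 − 417)·641 mod 929) = 417 + 829·376 = 312121.

312121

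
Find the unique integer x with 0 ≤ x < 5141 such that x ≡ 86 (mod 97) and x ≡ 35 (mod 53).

4063

97⁻¹ mod 53: 97*47 ≡ 1 (mod 53), so 97⁻¹ ≡ 47.
x = 86 + 97*((35 − 86)*47 mod 53) = 86 + 97*41 = 4063.
Check: 4063 mod 97 = 86, 4063 mod 53 = 35. ✓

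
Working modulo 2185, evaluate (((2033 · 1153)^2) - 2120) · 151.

961

2033 · 1153 = 2344049 ≡ 1729 (mod 2185)
(1729)^2 ≡ 361 (mod 2185)
361 - 2120 = -1759 ≡ 426 (mod 2185)
426 · 151 = 64326 ≡ 961 (mod 2185)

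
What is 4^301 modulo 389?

168

4^1 ≡ 4 (mod 389)
4^2 ≡ 4^2 = 16 (mod 389)
4^4 ≡ 16^2 = 256 (mod 389)
4^8 ≡ 256^2 = 65536 ≡ 184 (mod 389)
4^16 ≡ 184^2 = 33856 ≡ 13 (mod 389)
4^32 ≡ 13^2 = 169 (mod 389)
4^64 ≡ 169^2 = 28561 ≡ 164 (mod 389)
4^128 ≡ 164^2 = 26896 ≡ 55 (mod 389)
4^256 ≡ 55^2 = 3025 ≡ 302 (mod 389)
4^301 = 4^256 * 4^32 * 4^8 * 4^4 * 4^1 ≡ 302 * 169 * 184 * 256 * 4 (mod 389).
Accumulate the product:
302 * 169 = 51038 ≡ 79
79 * 184 = 14536 ≡ 143
143 * 256 = 36608 ≡ 42
42 * 4 = 168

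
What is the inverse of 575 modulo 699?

699 = 1×575 + 124
575 = 4×124 + 79
124 = 1×79 + 45
79 = 1×45 + 34
45 = 1×34 + 11
34 = 3×11 + 1
11 = 11×1 + 0
gcd(575, 699) = 1, so the inverse exists.
Bézout: 1 = −51×699 + 62×575.
So 575⁻¹ ≡ 62 (mod 699).

62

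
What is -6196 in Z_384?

332

-6196 = -17×384 + 332, so -6196 ≡ 332 (mod 384).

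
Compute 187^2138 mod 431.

By square-and-multiply:
2138 in binary is 100001011010, i.e. 2138 = 2048 + 64 + 16 + 8 + 2.
187^1 ≡ 187 (mod 431)
187^2 ≡ 187^2 = 34969 ≡ 58 (mod 431)
187^4 ≡ 58^2 = 3364 ≡ 347 (mod 431)
187^8 ≡ 347^2 = 120409 ≡ 160 (mod 431)
187^16 ≡ 160^2 = 25600 ≡ 171 (mod 431)
187^32 ≡ 171^2 = 29241 ≡ 364 (mod 431)
187^64 ≡ 364^2 = 132496 ≡ 179 (mod 431)
187^128 ≡ 179^2 = 32041 ≡ 147 (mod 431)
187^256 ≡ 147^2 = 21609 ≡ 59 (mod 431)
187^512 ≡ 59^2 = 3481 ≡ 33 (mod 431)
187^1024 ≡ 33^2 = 1089 ≡ 227 (mod 431)
187^2048 ≡ 227^2 = 51529 ≡ 240 (mod 431)
187^2138 = 187^2048 * 187^64 * 187^16 * 187^8 * 187^2 ≡ 240 * 179 * 171 * 160 * 58 (mod 431).
Accumulate the product:
240 * 179 = 42960 ≡ 291
291 * 171 = 49761 ≡ 196
196 * 160 = 31360 ≡ 328
328 * 58 = 19024 ≡ 60

60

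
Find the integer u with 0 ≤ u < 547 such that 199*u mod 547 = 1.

By the extended Euclidean algorithm:
547 = 2*199 + 149
199 = 1*149 + 50
149 = 2*50 + 49
50 = 1*49 + 1
49 = 49*1 + 0
gcd(199, 547) = 1, so the inverse exists.
Back-substitute for 1:
1 = 1*50 − 1*49
  = −1*149 + 3*50
  = 3*199 − 4*149
  = −4*547 + 11*199
So 199⁻¹ ≡ 11 (mod 547).

11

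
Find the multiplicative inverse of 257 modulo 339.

62

Run the extended Euclidean algorithm:
339 = 1·257 + 82
257 = 3·82 + 11
82 = 7·11 + 5
11 = 2·5 + 1
5 = 5·1 + 0
gcd(257, 339) = 1, so the inverse exists.
Bézout: 1 = −47·339 + 62·257.
So 257⁻¹ ≡ 62 (mod 339).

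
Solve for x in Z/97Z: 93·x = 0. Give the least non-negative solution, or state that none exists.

gcd(93, 97) = 1, so a unique solution mod 97 exists.
93⁻¹ ≡ 24 (mod 97).
x ≡ 24·0 ≡ 0 (mod 97).

0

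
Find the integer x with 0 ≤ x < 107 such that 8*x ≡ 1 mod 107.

By the extended Euclidean algorithm:
107 = 13*8 + 3
8 = 2*3 + 2
3 = 1*2 + 1
2 = 2*1 + 0
gcd(8, 107) = 1, so the inverse exists.
Back-substitute for 1:
1 = 1*3 − 1*2
  = −1*8 + 3*3
  = 3*107 − 40*8
So 8⁻¹ ≡ −40 ≡ 67 (mod 107).

67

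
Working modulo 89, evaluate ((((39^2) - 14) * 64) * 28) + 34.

51

(39)^2 ≡ 8 (mod 89)
8 - 14 = -6 ≡ 83 (mod 89)
83 * 64 = 5312 ≡ 61 (mod 89)
61 * 28 = 1708 ≡ 17 (mod 89)
17 + 34 = 51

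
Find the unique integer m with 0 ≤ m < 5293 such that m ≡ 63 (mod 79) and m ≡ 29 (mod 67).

79⁻¹ mod 67: 79·28 ≡ 1 (mod 67), so 79⁻¹ ≡ 28.
m = 63 + 79·((29 − 63)·28 mod 67) = 63 + 79·53 = 4250.
Check: 4250 mod 79 = 63, 4250 mod 67 = 29. ✓

4250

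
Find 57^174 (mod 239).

57^1 ≡ 57 (mod 239)
57^2 ≡ 57^2 = 3249 ≡ 142 (mod 239)
57^4 ≡ 142^2 = 20164 ≡ 88 (mod 239)
57^8 ≡ 88^2 = 7744 ≡ 96 (mod 239)
57^16 ≡ 96^2 = 9216 ≡ 134 (mod 239)
57^32 ≡ 134^2 = 17956 ≡ 31 (mod 239)
57^64 ≡ 31^2 = 961 ≡ 5 (mod 239)
57^128 ≡ 5^2 = 25 (mod 239)
57^174 = 57^128 × 57^32 × 57^8 × 57^4 × 57^2 ≡ 25 × 31 × 96 × 88 × 142 (mod 239).
Accumulate the product:
25 × 31 = 775 ≡ 58
58 × 96 = 5568 ≡ 71
71 × 88 = 6248 ≡ 34
34 × 142 = 4828 ≡ 48

48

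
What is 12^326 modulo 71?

29

326 in binary is 101000110, i.e. 326 = 256 + 64 + 4 + 2.
12^1 ≡ 12 (mod 71)
12^2 ≡ 12^2 = 144 ≡ 2 (mod 71)
12^4 ≡ 2^2 = 4 (mod 71)
12^8 ≡ 4^2 = 16 (mod 71)
12^16 ≡ 16^2 = 256 ≡ 43 (mod 71)
12^32 ≡ 43^2 = 1849 ≡ 3 (mod 71)
12^64 ≡ 3^2 = 9 (mod 71)
12^128 ≡ 9^2 = 81 ≡ 10 (mod 71)
12^256 ≡ 10^2 = 100 ≡ 29 (mod 71)
12^326 = 12^256 · 12^64 · 12^4 · 12^2 ≡ 29 · 9 · 4 · 2 (mod 71).
Accumulate the product:
29 · 9 = 261 ≡ 48
48 · 4 = 192 ≡ 50
50 · 2 = 100 ≡ 29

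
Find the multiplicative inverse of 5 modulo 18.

11

18 = 3×5 + 3
5 = 1×3 + 2
3 = 1×2 + 1
2 = 2×1 + 0
gcd(5, 18) = 1, so the inverse exists.
Back-substitute for 1:
1 = 1×3 − 1×2
  = −1×5 + 2×3
  = 2×18 − 7×5
So 5⁻¹ ≡ −7 ≡ 11 (mod 18).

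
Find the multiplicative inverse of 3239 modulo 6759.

3608

6759 = 2×3239 + 281
3239 = 11×281 + 148
281 = 1×148 + 133
148 = 1×133 + 15
133 = 8×15 + 13
15 = 1×13 + 2
13 = 6×2 + 1
2 = 2×1 + 0
gcd(3239, 6759) = 1, so the inverse exists.
Back-substitute for 1:
1 = 1×13 − 6×2
  = −6×15 + 7×13
  = 7×133 − 62×15
  = −62×148 + 69×133
  = 69×281 − 131×148
  = −131×3239 + 1510×281
  = 1510×6759 − 3151×3239
So 3239⁻¹ ≡ −3151 ≡ 3608 (mod 6759).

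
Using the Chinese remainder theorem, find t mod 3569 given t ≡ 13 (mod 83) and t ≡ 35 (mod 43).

83⁻¹ mod 43: 83*14 ≡ 1 (mod 43), so 83⁻¹ ≡ 14.
t = 13 + 83*((35 − 13)*14 mod 43) = 13 + 83*7 = 594.

594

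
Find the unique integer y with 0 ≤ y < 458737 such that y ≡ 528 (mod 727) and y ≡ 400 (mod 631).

152471

727⁻¹ mod 631: 727×585 ≡ 1 (mod 631), so 727⁻¹ ≡ 585.
y = 528 + 727×((400 − 528)×585 mod 631) = 528 + 727×209 = 152471.
Check: 152471 mod 727 = 528, 152471 mod 631 = 400. ✓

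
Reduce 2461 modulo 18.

13

2461 = 136·18 + 13, so 2461 ≡ 13 (mod 18).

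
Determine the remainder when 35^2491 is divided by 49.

By square-and-multiply:
2491 in binary is 100110111011, i.e. 2491 = 2048 + 256 + 128 + 32 + 16 + 8 + 2 + 1.
35^1 ≡ 35 (mod 49)
35^2 ≡ 35^2 = 1225 ≡ 0 (mod 49)
35^4 ≡ 0^2 = 0 (mod 49)
35^8 ≡ 0^2 = 0 (mod 49)
35^16 ≡ 0^2 = 0 (mod 49)
35^32 ≡ 0^2 = 0 (mod 49)
35^64 ≡ 0^2 = 0 (mod 49)
35^128 ≡ 0^2 = 0 (mod 49)
35^256 ≡ 0^2 = 0 (mod 49)
35^512 ≡ 0^2 = 0 (mod 49)
35^1024 ≡ 0^2 = 0 (mod 49)
35^2048 ≡ 0^2 = 0 (mod 49)
35^2491 = 35^2048 × 35^256 × 35^128 × 35^32 × 35^16 × 35^8 × 35^2 × 35^1 ≡ 0 × 0 × 0 × 0 × 0 × 0 × 0 × 35 (mod 49).
Accumulate the product:
0 × 0 = 0
0 × 0 = 0
0 × 0 = 0
0 × 0 = 0
0 × 0 = 0
0 × 0 = 0
0 × 35 = 0

0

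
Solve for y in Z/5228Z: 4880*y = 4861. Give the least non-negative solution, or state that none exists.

no solution

gcd(4880, 5228) = 4, and 4 does not divide 4861.
So the congruence has no solution.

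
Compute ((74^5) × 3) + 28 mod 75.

(74)^5 ≡ 74 (mod 75)
74 × 3 = 222 ≡ 72 (mod 75)
72 + 28 = 100 ≡ 25 (mod 75)

25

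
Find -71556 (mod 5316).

-71556 = -14×5316 + 2868, so -71556 ≡ 2868 (mod 5316).

2868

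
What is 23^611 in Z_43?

23^1 ≡ 23 (mod 43)
23^2 ≡ 23^2 = 529 ≡ 13 (mod 43)
23^4 ≡ 13^2 = 169 ≡ 40 (mod 43)
23^8 ≡ 40^2 = 1600 ≡ 9 (mod 43)
23^16 ≡ 9^2 = 81 ≡ 38 (mod 43)
23^32 ≡ 38^2 = 1444 ≡ 25 (mod 43)
23^64 ≡ 25^2 = 625 ≡ 23 (mod 43)
23^128 ≡ 23^2 = 529 ≡ 13 (mod 43)
23^256 ≡ 13^2 = 169 ≡ 40 (mod 43)
23^512 ≡ 40^2 = 1600 ≡ 9 (mod 43)
23^611 = 23^512 * 23^64 * 23^32 * 23^2 * 23^1 ≡ 9 * 23 * 25 * 13 * 23 (mod 43).
Accumulate the product:
9 * 23 = 207 ≡ 35
35 * 25 = 875 ≡ 15
15 * 13 = 195 ≡ 23
23 * 23 = 529 ≡ 13

13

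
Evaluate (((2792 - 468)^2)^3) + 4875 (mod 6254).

6047

2792 - 468 = 2324
(2324)^2 ≡ 3774 (mod 6254)
(3774)^3 ≡ 1172 (mod 6254)
1172 + 4875 = 6047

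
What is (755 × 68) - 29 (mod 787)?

156

755 × 68 = 51340 ≡ 185 (mod 787)
185 - 29 = 156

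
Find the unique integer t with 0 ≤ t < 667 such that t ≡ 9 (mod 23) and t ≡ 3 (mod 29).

23⁻¹ mod 29: 23*24 ≡ 1 (mod 29), so 23⁻¹ ≡ 24.
t = 9 + 23*((3 − 9)*24 mod 29) = 9 + 23*1 = 32.

32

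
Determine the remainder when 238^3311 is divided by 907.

By square-and-multiply:
3311 in binary is 110011101111, i.e. 3311 = 2048 + 1024 + 128 + 64 + 32 + 8 + 4 + 2 + 1.
238^1 ≡ 238 (mod 907)
238^2 ≡ 238^2 = 56644 ≡ 410 (mod 907)
238^4 ≡ 410^2 = 168100 ≡ 305 (mod 907)
238^8 ≡ 305^2 = 93025 ≡ 511 (mod 907)
238^16 ≡ 511^2 = 261121 ≡ 812 (mod 907)
238^32 ≡ 812^2 = 659344 ≡ 862 (mod 907)
238^64 ≡ 862^2 = 743044 ≡ 211 (mod 907)
238^128 ≡ 211^2 = 44521 ≡ 78 (mod 907)
238^256 ≡ 78^2 = 6084 ≡ 642 (mod 907)
238^512 ≡ 642^2 = 412164 ≡ 386 (mod 907)
238^1024 ≡ 386^2 = 148996 ≡ 248 (mod 907)
238^2048 ≡ 248^2 = 61504 ≡ 735 (mod 907)
238^3311 = 238^2048 · 238^1024 · 238^128 · 238^64 · 238^32 · 238^8 · 238^4 · 238^2 · 238^1 ≡ 735 · 248 · 78 · 211 · 862 · 511 · 305 · 410 · 238 (mod 907).
Accumulate the product:
735 · 248 = 182280 ≡ 880
880 · 78 = 68640 ≡ 615
615 · 211 = 129765 ≡ 64
64 · 862 = 55168 ≡ 748
748 · 511 = 382228 ≡ 381
381 · 305 = 116205 ≡ 109
109 · 410 = 44690 ≡ 247
247 · 238 = 58786 ≡ 738

738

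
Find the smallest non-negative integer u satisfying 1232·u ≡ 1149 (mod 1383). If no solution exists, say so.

258

gcd(1232, 1383) = 1, so a unique solution mod 1383 exists.
1232⁻¹ ≡ 980 (mod 1383).
u ≡ 980·1149 ≡ 258 (mod 1383).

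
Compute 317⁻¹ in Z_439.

421

Apply the Euclidean algorithm and back-substitute:
439 = 1·317 + 122
317 = 2·122 + 73
122 = 1·73 + 49
73 = 1·49 + 24
49 = 2·24 + 1
24 = 24·1 + 0
gcd(317, 439) = 1, so the inverse exists.
Bézout: 1 = 13·439 − 18·317.
So 317⁻¹ ≡ −18 ≡ 421 (mod 439).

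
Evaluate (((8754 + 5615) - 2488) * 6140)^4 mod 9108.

8754 + 5615 = 14369 ≡ 5261 (mod 9108)
5261 - 2488 = 2773
2773 * 6140 = 17026220 ≡ 3368 (mod 9108)
(3368)^4 ≡ 1996 (mod 9108)

1996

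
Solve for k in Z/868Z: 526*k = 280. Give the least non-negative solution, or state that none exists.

154

gcd(526, 868) = 2, and 2 | 280, so solutions exist.
Divide through by 2: 263*k mod 434 = 140.
263⁻¹ ≡ 401 (mod 434).
k ≡ 401*140 ≡ 154 (mod 434).
The smallest non-negative solution is k = 154.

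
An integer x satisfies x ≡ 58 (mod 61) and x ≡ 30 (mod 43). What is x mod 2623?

546

61⁻¹ mod 43: 61·12 ≡ 1 (mod 43), so 61⁻¹ ≡ 12.
x = 58 + 61·((30 − 58)·12 mod 43) = 58 + 61·8 = 546.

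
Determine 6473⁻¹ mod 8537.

8537 = 1*6473 + 2064
6473 = 3*2064 + 281
2064 = 7*281 + 97
281 = 2*97 + 87
97 = 1*87 + 10
87 = 8*10 + 7
10 = 1*7 + 3
7 = 2*3 + 1
3 = 3*1 + 0
gcd(6473, 8537) = 1, so the inverse exists.
Back-substitute for 1:
1 = 1*7 − 2*3
  = −2*10 + 3*7
  = 3*87 − 26*10
  = −26*97 + 29*87
  = 29*281 − 84*97
  = −84*2064 + 617*281
  = 617*6473 − 1935*2064
  = −1935*8537 + 2552*6473
So 6473⁻¹ ≡ 2552 (mod 8537).

2552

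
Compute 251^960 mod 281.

Compute successive squares:
960 in binary is 1111000000, i.e. 960 = 512 + 256 + 128 + 64.
251^1 ≡ 251 (mod 281)
251^2 ≡ 251^2 = 63001 ≡ 57 (mod 281)
251^4 ≡ 57^2 = 3249 ≡ 158 (mod 281)
251^8 ≡ 158^2 = 24964 ≡ 236 (mod 281)
251^16 ≡ 236^2 = 55696 ≡ 58 (mod 281)
251^32 ≡ 58^2 = 3364 ≡ 273 (mod 281)
251^64 ≡ 273^2 = 74529 ≡ 64 (mod 281)
251^128 ≡ 64^2 = 4096 ≡ 162 (mod 281)
251^256 ≡ 162^2 = 26244 ≡ 111 (mod 281)
251^512 ≡ 111^2 = 12321 ≡ 238 (mod 281)
251^960 = 251^512 × 251^256 × 251^128 × 251^64 ≡ 238 × 111 × 162 × 64 (mod 281).
Accumulate the product:
238 × 111 = 26418 ≡ 4
4 × 162 = 648 ≡ 86
86 × 64 = 5504 ≡ 165

165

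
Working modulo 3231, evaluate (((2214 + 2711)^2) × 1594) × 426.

2214 + 2711 = 4925 ≡ 1694 (mod 3231)
(1694)^2 ≡ 508 (mod 3231)
508 × 1594 = 809752 ≡ 2002 (mod 3231)
2002 × 426 = 852852 ≡ 3099 (mod 3231)

3099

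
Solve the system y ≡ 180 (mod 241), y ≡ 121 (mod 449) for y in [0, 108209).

94411

241⁻¹ mod 449: 241*313 ≡ 1 (mod 449), so 241⁻¹ ≡ 313.
y = 180 + 241*((121 − 180)*313 mod 449) = 180 + 241*391 = 94411.
Check: 94411 mod 241 = 180, 94411 mod 449 = 121. ✓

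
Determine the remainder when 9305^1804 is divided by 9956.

1993

Using repeated squaring:
1804 in binary is 11100001100, i.e. 1804 = 1024 + 512 + 256 + 8 + 4.
9305^1 ≡ 9305 (mod 9956)
9305^2 ≡ 9305^2 = 86583025 ≡ 5649 (mod 9956)
9305^4 ≡ 5649^2 = 31911201 ≡ 2221 (mod 9956)
9305^8 ≡ 2221^2 = 4932841 ≡ 4621 (mod 9956)
9305^16 ≡ 4621^2 = 21353641 ≡ 7977 (mod 9956)
9305^32 ≡ 7977^2 = 63632529 ≡ 3733 (mod 9956)
9305^64 ≡ 3733^2 = 13935289 ≡ 6845 (mod 9956)
9305^128 ≡ 6845^2 = 46854025 ≡ 1089 (mod 9956)
9305^256 ≡ 1089^2 = 1185921 ≡ 1157 (mod 9956)
9305^512 ≡ 1157^2 = 1338649 ≡ 4545 (mod 9956)
9305^1024 ≡ 4545^2 = 20657025 ≡ 8281 (mod 9956)
9305^1804 = 9305^1024 × 9305^512 × 9305^256 × 9305^8 × 9305^4 ≡ 8281 × 4545 × 1157 × 4621 × 2221 (mod 9956).
Accumulate the product:
8281 × 4545 = 37637145 ≡ 3465
3465 × 1157 = 4009005 ≡ 6693
6693 × 4621 = 30928353 ≡ 5017
5017 × 2221 = 11142757 ≡ 1993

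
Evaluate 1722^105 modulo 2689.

1411

105 in binary is 1101001, i.e. 105 = 64 + 32 + 8 + 1.
1722^1 ≡ 1722 (mod 2689)
1722^2 ≡ 1722^2 = 2965284 ≡ 2006 (mod 2689)
1722^4 ≡ 2006^2 = 4024036 ≡ 1292 (mod 2689)
1722^8 ≡ 1292^2 = 1669264 ≡ 2084 (mod 2689)
1722^16 ≡ 2084^2 = 4343056 ≡ 321 (mod 2689)
1722^32 ≡ 321^2 = 103041 ≡ 859 (mod 2689)
1722^64 ≡ 859^2 = 737881 ≡ 1095 (mod 2689)
1722^105 = 1722^64 × 1722^32 × 1722^8 × 1722^1 ≡ 1095 × 859 × 2084 × 1722 (mod 2689).
Accumulate the product:
1095 × 859 = 940605 ≡ 2144
2144 × 2084 = 4468096 ≡ 1667
1667 × 1722 = 2870574 ≡ 1411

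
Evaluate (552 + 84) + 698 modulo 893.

441

552 + 84 = 636
636 + 698 = 1334 ≡ 441 (mod 893)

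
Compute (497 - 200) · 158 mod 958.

942

497 - 200 = 297
297 · 158 = 46926 ≡ 942 (mod 958)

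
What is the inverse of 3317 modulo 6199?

By the extended Euclidean algorithm:
6199 = 1*3317 + 2882
3317 = 1*2882 + 435
2882 = 6*435 + 272
435 = 1*272 + 163
272 = 1*163 + 109
163 = 1*109 + 54
109 = 2*54 + 1
54 = 54*1 + 0
gcd(3317, 6199) = 1, so the inverse exists.
Bézout: 1 = 61*6199 − 114*3317.
So 3317⁻¹ ≡ −114 ≡ 6085 (mod 6199).

6085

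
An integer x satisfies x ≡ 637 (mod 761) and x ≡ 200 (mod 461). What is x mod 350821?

253289

761⁻¹ mod 461: 761·398 ≡ 1 (mod 461), so 761⁻¹ ≡ 398.
x = 637 + 761·((200 − 637)·398 mod 461) = 637 + 761·332 = 253289.
Check: 253289 mod 761 = 637, 253289 mod 461 = 200. ✓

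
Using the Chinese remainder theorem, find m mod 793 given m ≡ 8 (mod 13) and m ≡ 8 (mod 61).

8

13⁻¹ mod 61: 13×47 ≡ 1 (mod 61), so 13⁻¹ ≡ 47.
m = 8 + 13×((8 − 8)×47 mod 61) = 8 + 13×0 = 8.
Check: 8 mod 13 = 8, 8 mod 61 = 8. ✓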